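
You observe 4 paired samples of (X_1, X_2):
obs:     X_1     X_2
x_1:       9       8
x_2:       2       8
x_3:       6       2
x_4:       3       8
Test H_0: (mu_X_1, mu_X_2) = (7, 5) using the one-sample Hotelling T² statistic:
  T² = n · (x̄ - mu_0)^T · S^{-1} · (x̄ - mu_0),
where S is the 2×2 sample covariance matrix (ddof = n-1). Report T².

Step 1 — sample mean vector:
  mean(X_1) = (9 + 2 + 6 + 3) / 4 = 20/4 = 5
  mean(X_2) = (8 + 8 + 2 + 8) / 4 = 26/4 = 6.5
  x̄ = (5, 6.5),  deviation x̄ - mu_0 = (5, 6.5) - (7, 5) = (-2, 1.5).

Step 2 — sample covariance matrix, S[i,j] = (1/(n-1)) · Σ_k (x_{k,i} - mean_i) · (x_{k,j} - mean_j), divisor n-1 = 3:
  S[X_1,X_1] = ((4)·(4) + (-3)·(-3) + (1)·(1) + (-2)·(-2)) / 3 = 30/3 = 10
  S[X_1,X_2] = ((4)·(1.5) + (-3)·(1.5) + (1)·(-4.5) + (-2)·(1.5)) / 3 = -6/3 = -2
  S[X_2,X_2] = ((1.5)·(1.5) + (1.5)·(1.5) + (-4.5)·(-4.5) + (1.5)·(1.5)) / 3 = 27/3 = 9
  S = [[10, -2],
 [-2, 9]].

Step 3 — invert S. det(S) = 10·9 - (-2)² = 86.
  S^{-1} = (1/det) · [[d, -b], [-b, a]] = [[0.1047, 0.0233],
 [0.0233, 0.1163]].

Step 4 — quadratic form (x̄ - mu_0)^T · S^{-1} · (x̄ - mu_0):
  S^{-1} · (x̄ - mu_0) = (-0.1744, 0.1279),
  (x̄ - mu_0)^T · [...] = (-2)·(-0.1744) + (1.5)·(0.1279) = 0.5407.

Step 5 — scale by n: T² = 4 · 0.5407 = 2.1628.

T² ≈ 2.1628


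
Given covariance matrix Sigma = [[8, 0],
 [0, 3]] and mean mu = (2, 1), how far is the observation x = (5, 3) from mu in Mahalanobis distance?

Step 1 — centre the observation: (x - mu) = (3, 2).

Step 2 — invert Sigma. det(Sigma) = 8·3 - (0)² = 24.
  Sigma^{-1} = (1/det) · [[d, -b], [-b, a]] = [[0.125, 0],
 [0, 0.3333]].

Step 3 — form the quadratic (x - mu)^T · Sigma^{-1} · (x - mu):
  Sigma^{-1} · (x - mu) = (0.375, 0.6667).
  (x - mu)^T · [Sigma^{-1} · (x - mu)] = (3)·(0.375) + (2)·(0.6667) = 2.4583.

Step 4 — take square root: d = √(2.4583) ≈ 1.5679.

d(x, mu) = √(2.4583) ≈ 1.5679


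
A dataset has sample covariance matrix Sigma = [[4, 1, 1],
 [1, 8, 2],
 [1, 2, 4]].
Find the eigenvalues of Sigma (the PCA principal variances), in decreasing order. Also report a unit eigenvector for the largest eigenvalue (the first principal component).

Step 1 — characteristic polynomial p(λ) = det(λI - Sigma) = λ³ - tr·λ² + c_1·λ - det, where tr = trace, c_1 = sum of the principal 2×2 minors, det = det(Sigma):
  tr = 4 + 8 + 4 = 16,
  c_1 = (4·8 - (1)²) + (4·4 - (1)²) + (8·4 - (2)²) = 31 + 15 + 28 = 74,
  det = 4·(8·4 - (2)²) - (1)·((1)·4 - (2)·(1)) + (1)·((1)·(2) - 8·(1)) = 4·(28) - (1)·(2) + (1)·(-6) = 104.
  So p(λ) = λ³ - 16λ² + 74λ - 104.
Step 2 — look for an integer root (rational root theorem: any rational root is an integer divisor of 104). Testing λ = 4:
  p(4) = 64 - 256 + 296 - 104 = 0  ✓
  Dividing out (λ - 4): p(λ) = (λ - 4)(λ² - 12λ + 26).
Step 3 — remaining eigenvalues from the quadratic λ² - 12λ + 26 = 0:
  Δ = 12² - 4·26 = 144 - 104 = 40,  λ = (12 ± √40)/2 = (12 ± 6.3246)/2 ≈ 9.1623 or 2.8377.
  Sorted: λ_1 = 9.1623,  λ_2 = 4,  λ_3 = 2.8377  (check: sum = 16 = tr ✓).

Step 4 — unit eigenvector for λ_1 ≈ 9.1623: v spans the null space of (Sigma - λ_1 I), whose rows are
  r_1 = (-5.1623, 1, 1),  r_2 = (1, -1.1623, 2),  r_3 = (1, 2, -5.1623).
  v is orthogonal to every row, so take v ∝ r_1 × r_2 = ((1)·(2) - (1)·(-1.1623), (1)·(1) - (-5.1623)·(2), (-5.1623)·(-1.1623) - (1)·(1)) ≈ (3.1623, 11.3246, 5).
  Let u = (3.1623, 11.3246, 5).
  ||u|| = √((3.1623)² + (11.3246)² + (5)²) = √(163.2456) ≈ 12.7768,  v_1 = u/||u|| ≈ (0.2475, 0.8863, 0.3913) (||v_1|| = 1).

λ_1 = 9.1623,  λ_2 = 4,  λ_3 = 2.8377;  v_1 ≈ (0.2475, 0.8863, 0.3913)


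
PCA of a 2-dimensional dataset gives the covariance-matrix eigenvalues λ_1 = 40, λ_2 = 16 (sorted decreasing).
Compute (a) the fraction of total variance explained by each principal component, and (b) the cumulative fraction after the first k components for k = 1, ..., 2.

Step 1 — total variance = trace(Sigma) = Σ λ_i = 40 + 16 = 56.

Step 2 — fraction explained by component i = λ_i / Σ λ:
  PC1: 40/56 = 0.7143
  PC2: 16/56 = 0.2857

Step 3 — cumulative fraction after k components = (λ_1 + ... + λ_k) / Σ λ:
  k = 1: 40/56 = 0.7143
  k = 2: (40 + 16)/56 = 56/56 = 1

Summary (fraction, with percent):

explained: PC1 0.7143 (71.43%), PC2 0.2857 (28.57%);  cumulative: 0.7143, 1


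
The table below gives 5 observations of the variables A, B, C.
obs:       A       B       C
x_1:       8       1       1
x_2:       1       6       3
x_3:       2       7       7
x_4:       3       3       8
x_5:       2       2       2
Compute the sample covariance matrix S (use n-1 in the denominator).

Step 1 — column means:
  mean(A) = (8 + 1 + 2 + 3 + 2) / 5 = 16/5 = 3.2
  mean(B) = (1 + 6 + 7 + 3 + 2) / 5 = 19/5 = 3.8
  mean(C) = (1 + 3 + 7 + 8 + 2) / 5 = 21/5 = 4.2

Step 2 — sample covariance S[i,j] = (1/(n-1)) · Σ_k (x_{k,i} - mean_i) · (x_{k,j} - mean_j), with n-1 = 4.
  S[A,A] = ((4.8)·(4.8) + (-2.2)·(-2.2) + (-1.2)·(-1.2) + (-0.2)·(-0.2) + (-1.2)·(-1.2)) / 4 = 30.8/4 = 7.7
  S[A,B] = ((4.8)·(-2.8) + (-2.2)·(2.2) + (-1.2)·(3.2) + (-0.2)·(-0.8) + (-1.2)·(-1.8)) / 4 = -19.8/4 = -4.95
  S[A,C] = ((4.8)·(-3.2) + (-2.2)·(-1.2) + (-1.2)·(2.8) + (-0.2)·(3.8) + (-1.2)·(-2.2)) / 4 = -14.2/4 = -3.55
  S[B,B] = ((-2.8)·(-2.8) + (2.2)·(2.2) + (3.2)·(3.2) + (-0.8)·(-0.8) + (-1.8)·(-1.8)) / 4 = 26.8/4 = 6.7
  S[B,C] = ((-2.8)·(-3.2) + (2.2)·(-1.2) + (3.2)·(2.8) + (-0.8)·(3.8) + (-1.8)·(-2.2)) / 4 = 16.2/4 = 4.05
  S[C,C] = ((-3.2)·(-3.2) + (-1.2)·(-1.2) + (2.8)·(2.8) + (3.8)·(3.8) + (-2.2)·(-2.2)) / 4 = 38.8/4 = 9.7

S is symmetric (S[j,i] = S[i,j]). Assembling:

S = [[7.7, -4.95, -3.55],
 [-4.95, 6.7, 4.05],
 [-3.55, 4.05, 9.7]]


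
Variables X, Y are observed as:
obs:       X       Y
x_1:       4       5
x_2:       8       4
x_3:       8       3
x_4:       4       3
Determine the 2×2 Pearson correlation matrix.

Step 1 — column means:
  mean(X) = (4 + 8 + 8 + 4) / 4 = 24/4 = 6
  mean(Y) = (5 + 4 + 3 + 3) / 4 = 15/4 = 3.75

Step 2 — sample variances and covariances s[i,j] = (1/(n-1)) · Σ_k (x_{k,i} - mean_i) · (x_{k,j} - mean_j), with n-1 = 3:
  s[X,X] = ((-2)·(-2) + (2)·(2) + (2)·(2) + (-2)·(-2)) / 3 = 16/3 = 5.3333
  s[X,Y] = ((-2)·(1.25) + (2)·(0.25) + (2)·(-0.75) + (-2)·(-0.75)) / 3 = -2/3 = -0.6667
  s[Y,Y] = ((1.25)·(1.25) + (0.25)·(0.25) + (-0.75)·(-0.75) + (-0.75)·(-0.75)) / 3 = 2.75/3 = 0.9167
  Sample standard deviations s_i = √(s[i,i]):
  s(X) = √(5.3333) = 2.3094
  s(Y) = √(0.9167) = 0.9574

Step 3 — r_{ij} = s_{ij} / (s_i · s_j):
  r[X,X] = 1 (diagonal).
  r[X,Y] = -0.6667 / (2.3094 · 0.9574) = -0.6667 / 2.2111 = -0.3015
  r[Y,Y] = 1 (diagonal).

R is symmetric with unit diagonal. Assembling:

R = [[1, -0.3015],
 [-0.3015, 1]]


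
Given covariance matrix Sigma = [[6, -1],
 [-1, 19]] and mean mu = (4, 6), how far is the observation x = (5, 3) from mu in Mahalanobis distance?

Step 1 — centre the observation: (x - mu) = (1, -3).

Step 2 — invert Sigma. det(Sigma) = 6·19 - (-1)² = 113.
  Sigma^{-1} = (1/det) · [[d, -b], [-b, a]] = [[0.1681, 0.0088],
 [0.0088, 0.0531]].

Step 3 — form the quadratic (x - mu)^T · Sigma^{-1} · (x - mu):
  Sigma^{-1} · (x - mu) = (0.1416, -0.1504).
  (x - mu)^T · [Sigma^{-1} · (x - mu)] = (1)·(0.1416) + (-3)·(-0.1504) = 0.5929.

Step 4 — take square root: d = √(0.5929) ≈ 0.77.

d(x, mu) = √(0.5929) ≈ 0.77


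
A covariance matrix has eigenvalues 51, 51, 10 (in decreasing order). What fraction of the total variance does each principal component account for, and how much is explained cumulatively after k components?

Step 1 — total variance = trace(Sigma) = Σ λ_i = 51 + 51 + 10 = 112.

Step 2 — fraction explained by component i = λ_i / Σ λ:
  PC1: 51/112 = 0.4554
  PC2: 51/112 = 0.4554
  PC3: 10/112 = 0.0893

Step 3 — cumulative fraction after k components = (λ_1 + ... + λ_k) / Σ λ:
  k = 1: 51/112 = 0.4554
  k = 2: (51 + 51)/112 = 102/112 = 0.9107
  k = 3: (51 + 51 + 10)/112 = 112/112 = 1

Summary (fraction, with percent):

explained: PC1 0.4554 (45.54%), PC2 0.4554 (45.54%), PC3 0.0893 (8.93%);  cumulative: 0.4554, 0.9107, 1


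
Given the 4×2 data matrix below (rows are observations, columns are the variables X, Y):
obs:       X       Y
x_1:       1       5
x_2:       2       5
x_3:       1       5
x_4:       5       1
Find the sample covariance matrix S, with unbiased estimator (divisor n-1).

Step 1 — column means:
  mean(X) = (1 + 2 + 1 + 5) / 4 = 9/4 = 2.25
  mean(Y) = (5 + 5 + 5 + 1) / 4 = 16/4 = 4

Step 2 — sample covariance S[i,j] = (1/(n-1)) · Σ_k (x_{k,i} - mean_i) · (x_{k,j} - mean_j), with n-1 = 3.
  S[X,X] = ((-1.25)·(-1.25) + (-0.25)·(-0.25) + (-1.25)·(-1.25) + (2.75)·(2.75)) / 3 = 10.75/3 = 3.5833
  S[X,Y] = ((-1.25)·(1) + (-0.25)·(1) + (-1.25)·(1) + (2.75)·(-3)) / 3 = -11/3 = -3.6667
  S[Y,Y] = ((1)·(1) + (1)·(1) + (1)·(1) + (-3)·(-3)) / 3 = 12/3 = 4

S is symmetric (S[j,i] = S[i,j]). Assembling:

S = [[3.5833, -3.6667],
 [-3.6667, 4]]


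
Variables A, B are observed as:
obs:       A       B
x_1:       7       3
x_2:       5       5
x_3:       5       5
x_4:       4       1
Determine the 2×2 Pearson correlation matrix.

Step 1 — column means:
  mean(A) = (7 + 5 + 5 + 4) / 4 = 21/4 = 5.25
  mean(B) = (3 + 5 + 5 + 1) / 4 = 14/4 = 3.5

Step 2 — sample variances and covariances s[i,j] = (1/(n-1)) · Σ_k (x_{k,i} - mean_i) · (x_{k,j} - mean_j), with n-1 = 3:
  s[A,A] = ((1.75)·(1.75) + (-0.25)·(-0.25) + (-0.25)·(-0.25) + (-1.25)·(-1.25)) / 3 = 4.75/3 = 1.5833
  s[A,B] = ((1.75)·(-0.5) + (-0.25)·(1.5) + (-0.25)·(1.5) + (-1.25)·(-2.5)) / 3 = 1.5/3 = 0.5
  s[B,B] = ((-0.5)·(-0.5) + (1.5)·(1.5) + (1.5)·(1.5) + (-2.5)·(-2.5)) / 3 = 11/3 = 3.6667
  Sample standard deviations s_i = √(s[i,i]):
  s(A) = √(1.5833) = 1.2583
  s(B) = √(3.6667) = 1.9149

Step 3 — r_{ij} = s_{ij} / (s_i · s_j):
  r[A,A] = 1 (diagonal).
  r[A,B] = 0.5 / (1.2583 · 1.9149) = 0.5 / 2.4095 = 0.2075
  r[B,B] = 1 (diagonal).

R is symmetric with unit diagonal. Assembling:

R = [[1, 0.2075],
 [0.2075, 1]]


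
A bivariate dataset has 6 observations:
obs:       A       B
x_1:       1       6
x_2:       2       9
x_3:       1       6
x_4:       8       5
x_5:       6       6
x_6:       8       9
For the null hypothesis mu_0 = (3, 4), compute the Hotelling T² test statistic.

Step 1 — sample mean vector:
  mean(A) = (1 + 2 + 1 + 8 + 6 + 8) / 6 = 26/6 = 4.3333
  mean(B) = (6 + 9 + 6 + 5 + 6 + 9) / 6 = 41/6 = 6.8333
  x̄ = (4.3333, 6.8333),  deviation x̄ - mu_0 = (4.3333, 6.8333) - (3, 4) = (1.3333, 2.8333).

Step 2 — sample covariance matrix, S[i,j] = (1/(n-1)) · Σ_k (x_{k,i} - mean_i) · (x_{k,j} - mean_j), divisor n-1 = 5:
  S[A,A] = ((-3.3333)·(-3.3333) + (-2.3333)·(-2.3333) + (-3.3333)·(-3.3333) + (3.6667)·(3.6667) + (1.6667)·(1.6667) + (3.6667)·(3.6667)) / 5 = 57.3333/5 = 11.4667
  S[A,B] = ((-3.3333)·(-0.8333) + (-2.3333)·(2.1667) + (-3.3333)·(-0.8333) + (3.6667)·(-1.8333) + (1.6667)·(-0.8333) + (3.6667)·(2.1667)) / 5 = 0.3333/5 = 0.0667
  S[B,B] = ((-0.8333)·(-0.8333) + (2.1667)·(2.1667) + (-0.8333)·(-0.8333) + (-1.8333)·(-1.8333) + (-0.8333)·(-0.8333) + (2.1667)·(2.1667)) / 5 = 14.8333/5 = 2.9667
  S = [[11.4667, 0.0667],
 [0.0667, 2.9667]].

Step 3 — invert S. det(S) = 11.4667·2.9667 - (0.0667)² = 34.0133.
  S^{-1} = (1/det) · [[d, -b], [-b, a]] = [[0.0872, -0.002],
 [-0.002, 0.3371]].

Step 4 — quadratic form (x̄ - mu_0)^T · S^{-1} · (x̄ - mu_0):
  S^{-1} · (x̄ - mu_0) = (0.1107, 0.9526),
  (x̄ - mu_0)^T · [...] = (1.3333)·(0.1107) + (2.8333)·(0.9526) = 2.8466.

Step 5 — scale by n: T² = 6 · 2.8466 = 17.0796.

T² ≈ 17.0796


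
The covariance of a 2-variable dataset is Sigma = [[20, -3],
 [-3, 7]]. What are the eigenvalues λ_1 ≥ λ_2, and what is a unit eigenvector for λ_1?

Step 1 — characteristic polynomial of 2×2 Sigma:
  det(Sigma - λI) = λ² - trace · λ + det = 0.
  trace = 20 + 7 = 27, det = 20·7 - (-3)² = 131.
Step 2 — discriminant:
  Δ = trace² - 4·det = 729 - 524 = 205.
Step 3 — eigenvalues:
  λ = (trace ± √Δ)/2 = (27 ± 14.3178)/2,
  λ_1 = 20.6589,  λ_2 = 6.3411.

Step 4 — unit eigenvector for λ_1: solve (Sigma - λ_1 I)v = 0. First row:
  (20 - 20.6589)·v_x + (-3)·v_y = 0, i.e. (-0.6589)·v_x + (-3)·v_y = 0,
  so v ∝ (b, λ_1 - a) = (-3, 0.6589); multiply by -1 so the first entry is positive: u = (3, -0.6589).
  ||u|| = √((3)² + (-0.6589)²) = √(9.4342) ≈ 3.0715,
  v_1 = u/||u|| ≈ (0.9767, -0.2145) (||v_1|| = 1).

λ_1 = 20.6589,  λ_2 = 6.3411;  v_1 ≈ (0.9767, -0.2145)


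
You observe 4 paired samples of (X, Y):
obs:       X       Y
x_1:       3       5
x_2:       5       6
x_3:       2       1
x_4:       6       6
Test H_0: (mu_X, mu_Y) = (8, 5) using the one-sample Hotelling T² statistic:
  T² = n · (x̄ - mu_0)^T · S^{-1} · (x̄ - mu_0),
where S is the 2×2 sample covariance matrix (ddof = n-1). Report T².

Step 1 — sample mean vector:
  mean(X) = (3 + 5 + 2 + 6) / 4 = 16/4 = 4
  mean(Y) = (5 + 6 + 1 + 6) / 4 = 18/4 = 4.5
  x̄ = (4, 4.5),  deviation x̄ - mu_0 = (4, 4.5) - (8, 5) = (-4, -0.5).

Step 2 — sample covariance matrix, S[i,j] = (1/(n-1)) · Σ_k (x_{k,i} - mean_i) · (x_{k,j} - mean_j), divisor n-1 = 3:
  S[X,X] = ((-1)·(-1) + (1)·(1) + (-2)·(-2) + (2)·(2)) / 3 = 10/3 = 3.3333
  S[X,Y] = ((-1)·(0.5) + (1)·(1.5) + (-2)·(-3.5) + (2)·(1.5)) / 3 = 11/3 = 3.6667
  S[Y,Y] = ((0.5)·(0.5) + (1.5)·(1.5) + (-3.5)·(-3.5) + (1.5)·(1.5)) / 3 = 17/3 = 5.6667
  S = [[3.3333, 3.6667],
 [3.6667, 5.6667]].

Step 3 — invert S. det(S) = 3.3333·5.6667 - (3.6667)² = 5.4444.
  S^{-1} = (1/det) · [[d, -b], [-b, a]] = [[1.0408, -0.6735],
 [-0.6735, 0.6122]].

Step 4 — quadratic form (x̄ - mu_0)^T · S^{-1} · (x̄ - mu_0):
  S^{-1} · (x̄ - mu_0) = (-3.8265, 2.3878),
  (x̄ - mu_0)^T · [...] = (-4)·(-3.8265) + (-0.5)·(2.3878) = 14.1122.

Step 5 — scale by n: T² = 4 · 14.1122 = 56.449.

T² ≈ 56.449


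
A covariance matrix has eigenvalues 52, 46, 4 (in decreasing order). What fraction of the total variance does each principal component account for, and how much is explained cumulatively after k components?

Step 1 — total variance = trace(Sigma) = Σ λ_i = 52 + 46 + 4 = 102.

Step 2 — fraction explained by component i = λ_i / Σ λ:
  PC1: 52/102 = 0.5098
  PC2: 46/102 = 0.451
  PC3: 4/102 = 0.0392

Step 3 — cumulative fraction after k components = (λ_1 + ... + λ_k) / Σ λ:
  k = 1: 52/102 = 0.5098
  k = 2: (52 + 46)/102 = 98/102 = 0.9608
  k = 3: (52 + 46 + 4)/102 = 102/102 = 1

Summary (fraction, with percent):

explained: PC1 0.5098 (50.98%), PC2 0.451 (45.1%), PC3 0.0392 (3.92%);  cumulative: 0.5098, 0.9608, 1


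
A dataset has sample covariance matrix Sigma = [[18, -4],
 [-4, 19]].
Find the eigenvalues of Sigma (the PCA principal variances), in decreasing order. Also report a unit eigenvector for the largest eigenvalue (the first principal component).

Step 1 — characteristic polynomial of 2×2 Sigma:
  det(Sigma - λI) = λ² - trace · λ + det = 0.
  trace = 18 + 19 = 37, det = 18·19 - (-4)² = 326.
Step 2 — discriminant:
  Δ = trace² - 4·det = 1369 - 1304 = 65.
Step 3 — eigenvalues:
  λ = (trace ± √Δ)/2 = (37 ± 8.0623)/2,
  λ_1 = 22.5311,  λ_2 = 14.4689.

Step 4 — unit eigenvector for λ_1: solve (Sigma - λ_1 I)v = 0. First row:
  (18 - 22.5311)·v_x + (-4)·v_y = 0, i.e. (-4.5311)·v_x + (-4)·v_y = 0,
  so v ∝ (b, λ_1 - a) = (-4, 4.5311); multiply by -1 so the first entry is positive: u = (4, -4.5311).
  ||u|| = √((4)² + (-4.5311)²) = √(36.5311) ≈ 6.0441,
  v_1 = u/||u|| ≈ (0.6618, -0.7497) (||v_1|| = 1).

λ_1 = 22.5311,  λ_2 = 14.4689;  v_1 ≈ (0.6618, -0.7497)


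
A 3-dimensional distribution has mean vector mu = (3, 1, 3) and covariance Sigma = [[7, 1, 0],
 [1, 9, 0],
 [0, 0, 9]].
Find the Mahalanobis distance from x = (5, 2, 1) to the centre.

Step 1 — centre the observation: (x - mu) = (2, 1, -2).

Step 2 — invert Sigma (cofactor / det for 3×3, or solve directly):
  Sigma^{-1} = [[0.1452, -0.0161, 0],
 [-0.0161, 0.1129, 0],
 [0, 0, 0.1111]].

Step 3 — form the quadratic (x - mu)^T · Sigma^{-1} · (x - mu):
  Sigma^{-1} · (x - mu) = (0.2742, 0.0806, -0.2222).
  (x - mu)^T · [Sigma^{-1} · (x - mu)] = (2)·(0.2742) + (1)·(0.0806) + (-2)·(-0.2222) = 1.0735.

Step 4 — take square root: d = √(1.0735) ≈ 1.0361.

d(x, mu) = √(1.0735) ≈ 1.0361


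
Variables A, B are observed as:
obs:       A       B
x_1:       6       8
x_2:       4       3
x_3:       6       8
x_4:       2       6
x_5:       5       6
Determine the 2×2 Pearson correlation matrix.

Step 1 — column means:
  mean(A) = (6 + 4 + 6 + 2 + 5) / 5 = 23/5 = 4.6
  mean(B) = (8 + 3 + 8 + 6 + 6) / 5 = 31/5 = 6.2

Step 2 — sample variances and covariances s[i,j] = (1/(n-1)) · Σ_k (x_{k,i} - mean_i) · (x_{k,j} - mean_j), with n-1 = 4:
  s[A,A] = ((1.4)·(1.4) + (-0.6)·(-0.6) + (1.4)·(1.4) + (-2.6)·(-2.6) + (0.4)·(0.4)) / 4 = 11.2/4 = 2.8
  s[A,B] = ((1.4)·(1.8) + (-0.6)·(-3.2) + (1.4)·(1.8) + (-2.6)·(-0.2) + (0.4)·(-0.2)) / 4 = 7.4/4 = 1.85
  s[B,B] = ((1.8)·(1.8) + (-3.2)·(-3.2) + (1.8)·(1.8) + (-0.2)·(-0.2) + (-0.2)·(-0.2)) / 4 = 16.8/4 = 4.2
  Sample standard deviations s_i = √(s[i,i]):
  s(A) = √(2.8) = 1.6733
  s(B) = √(4.2) = 2.0494

Step 3 — r_{ij} = s_{ij} / (s_i · s_j):
  r[A,A] = 1 (diagonal).
  r[A,B] = 1.85 / (1.6733 · 2.0494) = 1.85 / 3.4293 = 0.5395
  r[B,B] = 1 (diagonal).

R is symmetric with unit diagonal. Assembling:

R = [[1, 0.5395],
 [0.5395, 1]]


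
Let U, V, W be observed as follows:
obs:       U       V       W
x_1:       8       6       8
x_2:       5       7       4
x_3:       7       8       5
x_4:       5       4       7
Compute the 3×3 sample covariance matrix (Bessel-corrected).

Step 1 — column means:
  mean(U) = (8 + 5 + 7 + 5) / 4 = 25/4 = 6.25
  mean(V) = (6 + 7 + 8 + 4) / 4 = 25/4 = 6.25
  mean(W) = (8 + 4 + 5 + 7) / 4 = 24/4 = 6

Step 2 — sample covariance S[i,j] = (1/(n-1)) · Σ_k (x_{k,i} - mean_i) · (x_{k,j} - mean_j), with n-1 = 3.
  S[U,U] = ((1.75)·(1.75) + (-1.25)·(-1.25) + (0.75)·(0.75) + (-1.25)·(-1.25)) / 3 = 6.75/3 = 2.25
  S[U,V] = ((1.75)·(-0.25) + (-1.25)·(0.75) + (0.75)·(1.75) + (-1.25)·(-2.25)) / 3 = 2.75/3 = 0.9167
  S[U,W] = ((1.75)·(2) + (-1.25)·(-2) + (0.75)·(-1) + (-1.25)·(1)) / 3 = 4/3 = 1.3333
  S[V,V] = ((-0.25)·(-0.25) + (0.75)·(0.75) + (1.75)·(1.75) + (-2.25)·(-2.25)) / 3 = 8.75/3 = 2.9167
  S[V,W] = ((-0.25)·(2) + (0.75)·(-2) + (1.75)·(-1) + (-2.25)·(1)) / 3 = -6/3 = -2
  S[W,W] = ((2)·(2) + (-2)·(-2) + (-1)·(-1) + (1)·(1)) / 3 = 10/3 = 3.3333

S is symmetric (S[j,i] = S[i,j]). Assembling:

S = [[2.25, 0.9167, 1.3333],
 [0.9167, 2.9167, -2],
 [1.3333, -2, 3.3333]]


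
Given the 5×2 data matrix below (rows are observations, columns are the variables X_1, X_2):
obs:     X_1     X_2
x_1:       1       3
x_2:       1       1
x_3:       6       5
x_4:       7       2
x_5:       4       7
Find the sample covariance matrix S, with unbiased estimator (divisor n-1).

Step 1 — column means:
  mean(X_1) = (1 + 1 + 6 + 7 + 4) / 5 = 19/5 = 3.8
  mean(X_2) = (3 + 1 + 5 + 2 + 7) / 5 = 18/5 = 3.6

Step 2 — sample covariance S[i,j] = (1/(n-1)) · Σ_k (x_{k,i} - mean_i) · (x_{k,j} - mean_j), with n-1 = 4.
  S[X_1,X_1] = ((-2.8)·(-2.8) + (-2.8)·(-2.8) + (2.2)·(2.2) + (3.2)·(3.2) + (0.2)·(0.2)) / 4 = 30.8/4 = 7.7
  S[X_1,X_2] = ((-2.8)·(-0.6) + (-2.8)·(-2.6) + (2.2)·(1.4) + (3.2)·(-1.6) + (0.2)·(3.4)) / 4 = 7.6/4 = 1.9
  S[X_2,X_2] = ((-0.6)·(-0.6) + (-2.6)·(-2.6) + (1.4)·(1.4) + (-1.6)·(-1.6) + (3.4)·(3.4)) / 4 = 23.2/4 = 5.8

S is symmetric (S[j,i] = S[i,j]). Assembling:

S = [[7.7, 1.9],
 [1.9, 5.8]]


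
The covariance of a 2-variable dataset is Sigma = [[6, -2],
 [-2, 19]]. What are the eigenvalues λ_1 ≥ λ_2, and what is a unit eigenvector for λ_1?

Step 1 — characteristic polynomial of 2×2 Sigma:
  det(Sigma - λI) = λ² - trace · λ + det = 0.
  trace = 6 + 19 = 25, det = 6·19 - (-2)² = 110.
Step 2 — discriminant:
  Δ = trace² - 4·det = 625 - 440 = 185.
Step 3 — eigenvalues:
  λ = (trace ± √Δ)/2 = (25 ± 13.6015)/2,
  λ_1 = 19.3007,  λ_2 = 5.6993.

Step 4 — unit eigenvector for λ_1: solve (Sigma - λ_1 I)v = 0. First row:
  (6 - 19.3007)·v_x + (-2)·v_y = 0, i.e. (-13.3007)·v_x + (-2)·v_y = 0,
  so v ∝ (b, λ_1 - a) = (-2, 13.3007); multiply by -1 so the first entry is positive: u = (2, -13.3007).
  ||u|| = √((2)² + (-13.3007)²) = √(180.9096) ≈ 13.4503,
  v_1 = u/||u|| ≈ (0.1487, -0.9889) (||v_1|| = 1).

λ_1 = 19.3007,  λ_2 = 5.6993;  v_1 ≈ (0.1487, -0.9889)


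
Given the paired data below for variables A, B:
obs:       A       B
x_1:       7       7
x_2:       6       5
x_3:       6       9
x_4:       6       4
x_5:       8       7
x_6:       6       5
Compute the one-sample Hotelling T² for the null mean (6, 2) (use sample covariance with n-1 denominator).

Step 1 — sample mean vector:
  mean(A) = (7 + 6 + 6 + 6 + 8 + 6) / 6 = 39/6 = 6.5
  mean(B) = (7 + 5 + 9 + 4 + 7 + 5) / 6 = 37/6 = 6.1667
  x̄ = (6.5, 6.1667),  deviation x̄ - mu_0 = (6.5, 6.1667) - (6, 2) = (0.5, 4.1667).

Step 2 — sample covariance matrix, S[i,j] = (1/(n-1)) · Σ_k (x_{k,i} - mean_i) · (x_{k,j} - mean_j), divisor n-1 = 5:
  S[A,A] = ((0.5)·(0.5) + (-0.5)·(-0.5) + (-0.5)·(-0.5) + (-0.5)·(-0.5) + (1.5)·(1.5) + (-0.5)·(-0.5)) / 5 = 3.5/5 = 0.7
  S[A,B] = ((0.5)·(0.8333) + (-0.5)·(-1.1667) + (-0.5)·(2.8333) + (-0.5)·(-2.1667) + (1.5)·(0.8333) + (-0.5)·(-1.1667)) / 5 = 2.5/5 = 0.5
  S[B,B] = ((0.8333)·(0.8333) + (-1.1667)·(-1.1667) + (2.8333)·(2.8333) + (-2.1667)·(-2.1667) + (0.8333)·(0.8333) + (-1.1667)·(-1.1667)) / 5 = 16.8333/5 = 3.3667
  S = [[0.7, 0.5],
 [0.5, 3.3667]].

Step 3 — invert S. det(S) = 0.7·3.3667 - (0.5)² = 2.1067.
  S^{-1} = (1/det) · [[d, -b], [-b, a]] = [[1.5981, -0.2373],
 [-0.2373, 0.3323]].

Step 4 — quadratic form (x̄ - mu_0)^T · S^{-1} · (x̄ - mu_0):
  S^{-1} · (x̄ - mu_0) = (-0.1899, 1.2658),
  (x̄ - mu_0)^T · [...] = (0.5)·(-0.1899) + (4.1667)·(1.2658) = 5.1793.

Step 5 — scale by n: T² = 6 · 5.1793 = 31.0759.

T² ≈ 31.0759


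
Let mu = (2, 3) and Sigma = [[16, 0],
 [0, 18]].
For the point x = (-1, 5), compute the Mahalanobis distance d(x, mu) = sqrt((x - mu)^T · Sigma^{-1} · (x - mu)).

Step 1 — centre the observation: (x - mu) = (-3, 2).

Step 2 — invert Sigma. det(Sigma) = 16·18 - (0)² = 288.
  Sigma^{-1} = (1/det) · [[d, -b], [-b, a]] = [[0.0625, 0],
 [0, 0.0556]].

Step 3 — form the quadratic (x - mu)^T · Sigma^{-1} · (x - mu):
  Sigma^{-1} · (x - mu) = (-0.1875, 0.1111).
  (x - mu)^T · [Sigma^{-1} · (x - mu)] = (-3)·(-0.1875) + (2)·(0.1111) = 0.7847.

Step 4 — take square root: d = √(0.7847) ≈ 0.8858.

d(x, mu) = √(0.7847) ≈ 0.8858


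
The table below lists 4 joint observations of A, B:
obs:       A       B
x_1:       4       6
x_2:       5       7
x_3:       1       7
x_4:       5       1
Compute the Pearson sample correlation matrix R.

Step 1 — column means:
  mean(A) = (4 + 5 + 1 + 5) / 4 = 15/4 = 3.75
  mean(B) = (6 + 7 + 7 + 1) / 4 = 21/4 = 5.25

Step 2 — sample variances and covariances s[i,j] = (1/(n-1)) · Σ_k (x_{k,i} - mean_i) · (x_{k,j} - mean_j), with n-1 = 3:
  s[A,A] = ((0.25)·(0.25) + (1.25)·(1.25) + (-2.75)·(-2.75) + (1.25)·(1.25)) / 3 = 10.75/3 = 3.5833
  s[A,B] = ((0.25)·(0.75) + (1.25)·(1.75) + (-2.75)·(1.75) + (1.25)·(-4.25)) / 3 = -7.75/3 = -2.5833
  s[B,B] = ((0.75)·(0.75) + (1.75)·(1.75) + (1.75)·(1.75) + (-4.25)·(-4.25)) / 3 = 24.75/3 = 8.25
  Sample standard deviations s_i = √(s[i,i]):
  s(A) = √(3.5833) = 1.893
  s(B) = √(8.25) = 2.8723

Step 3 — r_{ij} = s_{ij} / (s_i · s_j):
  r[A,A] = 1 (diagonal).
  r[A,B] = -2.5833 / (1.893 · 2.8723) = -2.5833 / 5.4371 = -0.4751
  r[B,B] = 1 (diagonal).

R is symmetric with unit diagonal. Assembling:

R = [[1, -0.4751],
 [-0.4751, 1]]


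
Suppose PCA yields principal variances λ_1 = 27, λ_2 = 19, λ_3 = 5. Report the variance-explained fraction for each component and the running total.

Step 1 — total variance = trace(Sigma) = Σ λ_i = 27 + 19 + 5 = 51.

Step 2 — fraction explained by component i = λ_i / Σ λ:
  PC1: 27/51 = 0.5294
  PC2: 19/51 = 0.3725
  PC3: 5/51 = 0.098

Step 3 — cumulative fraction after k components = (λ_1 + ... + λ_k) / Σ λ:
  k = 1: 27/51 = 0.5294
  k = 2: (27 + 19)/51 = 46/51 = 0.902
  k = 3: (27 + 19 + 5)/51 = 51/51 = 1

Summary (fraction, with percent):

explained: PC1 0.5294 (52.94%), PC2 0.3725 (37.25%), PC3 0.098 (9.8%);  cumulative: 0.5294, 0.902, 1


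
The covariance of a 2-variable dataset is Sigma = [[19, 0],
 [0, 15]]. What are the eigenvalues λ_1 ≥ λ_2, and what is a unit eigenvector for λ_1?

Step 1 — characteristic polynomial of 2×2 Sigma:
  det(Sigma - λI) = λ² - trace · λ + det = 0.
  trace = 19 + 15 = 34, det = 19·15 - (0)² = 285.
Step 2 — discriminant:
  Δ = trace² - 4·det = 1156 - 1140 = 16.
Step 3 — eigenvalues:
  λ = (trace ± √Δ)/2 = (34 ± 4)/2,
  λ_1 = 19,  λ_2 = 15.

Step 4 — unit eigenvector for λ_1: Sigma is diagonal, so its eigenvectors are the coordinate axes. λ_1 = 19 is the diagonal entry on the first coordinate axis, hence
  v_1 = (1, 0) (||v_1|| = 1).

λ_1 = 19,  λ_2 = 15;  v_1 ≈ (1, 0)


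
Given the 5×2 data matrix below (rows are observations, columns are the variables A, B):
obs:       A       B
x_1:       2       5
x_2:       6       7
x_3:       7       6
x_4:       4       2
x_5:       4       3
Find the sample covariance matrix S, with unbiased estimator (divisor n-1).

Step 1 — column means:
  mean(A) = (2 + 6 + 7 + 4 + 4) / 5 = 23/5 = 4.6
  mean(B) = (5 + 7 + 6 + 2 + 3) / 5 = 23/5 = 4.6

Step 2 — sample covariance S[i,j] = (1/(n-1)) · Σ_k (x_{k,i} - mean_i) · (x_{k,j} - mean_j), with n-1 = 4.
  S[A,A] = ((-2.6)·(-2.6) + (1.4)·(1.4) + (2.4)·(2.4) + (-0.6)·(-0.6) + (-0.6)·(-0.6)) / 4 = 15.2/4 = 3.8
  S[A,B] = ((-2.6)·(0.4) + (1.4)·(2.4) + (2.4)·(1.4) + (-0.6)·(-2.6) + (-0.6)·(-1.6)) / 4 = 8.2/4 = 2.05
  S[B,B] = ((0.4)·(0.4) + (2.4)·(2.4) + (1.4)·(1.4) + (-2.6)·(-2.6) + (-1.6)·(-1.6)) / 4 = 17.2/4 = 4.3

S is symmetric (S[j,i] = S[i,j]). Assembling:

S = [[3.8, 2.05],
 [2.05, 4.3]]


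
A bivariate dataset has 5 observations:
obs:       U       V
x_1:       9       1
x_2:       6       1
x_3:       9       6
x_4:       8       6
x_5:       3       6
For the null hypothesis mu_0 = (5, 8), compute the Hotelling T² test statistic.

Step 1 — sample mean vector:
  mean(U) = (9 + 6 + 9 + 8 + 3) / 5 = 35/5 = 7
  mean(V) = (1 + 1 + 6 + 6 + 6) / 5 = 20/5 = 4
  x̄ = (7, 4),  deviation x̄ - mu_0 = (7, 4) - (5, 8) = (2, -4).

Step 2 — sample covariance matrix, S[i,j] = (1/(n-1)) · Σ_k (x_{k,i} - mean_i) · (x_{k,j} - mean_j), divisor n-1 = 4:
  S[U,U] = ((2)·(2) + (-1)·(-1) + (2)·(2) + (1)·(1) + (-4)·(-4)) / 4 = 26/4 = 6.5
  S[U,V] = ((2)·(-3) + (-1)·(-3) + (2)·(2) + (1)·(2) + (-4)·(2)) / 4 = -5/4 = -1.25
  S[V,V] = ((-3)·(-3) + (-3)·(-3) + (2)·(2) + (2)·(2) + (2)·(2)) / 4 = 30/4 = 7.5
  S = [[6.5, -1.25],
 [-1.25, 7.5]].

Step 3 — invert S. det(S) = 6.5·7.5 - (-1.25)² = 47.1875.
  S^{-1} = (1/det) · [[d, -b], [-b, a]] = [[0.1589, 0.0265],
 [0.0265, 0.1377]].

Step 4 — quadratic form (x̄ - mu_0)^T · S^{-1} · (x̄ - mu_0):
  S^{-1} · (x̄ - mu_0) = (0.2119, -0.498),
  (x̄ - mu_0)^T · [...] = (2)·(0.2119) + (-4)·(-0.498) = 2.4159.

Step 5 — scale by n: T² = 5 · 2.4159 = 12.0795.

T² ≈ 12.0795


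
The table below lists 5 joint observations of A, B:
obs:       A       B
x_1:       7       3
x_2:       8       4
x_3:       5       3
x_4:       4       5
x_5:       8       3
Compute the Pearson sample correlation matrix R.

Step 1 — column means:
  mean(A) = (7 + 8 + 5 + 4 + 8) / 5 = 32/5 = 6.4
  mean(B) = (3 + 4 + 3 + 5 + 3) / 5 = 18/5 = 3.6

Step 2 — sample variances and covariances s[i,j] = (1/(n-1)) · Σ_k (x_{k,i} - mean_i) · (x_{k,j} - mean_j), with n-1 = 4:
  s[A,A] = ((0.6)·(0.6) + (1.6)·(1.6) + (-1.4)·(-1.4) + (-2.4)·(-2.4) + (1.6)·(1.6)) / 4 = 13.2/4 = 3.3
  s[A,B] = ((0.6)·(-0.6) + (1.6)·(0.4) + (-1.4)·(-0.6) + (-2.4)·(1.4) + (1.6)·(-0.6)) / 4 = -3.2/4 = -0.8
  s[B,B] = ((-0.6)·(-0.6) + (0.4)·(0.4) + (-0.6)·(-0.6) + (1.4)·(1.4) + (-0.6)·(-0.6)) / 4 = 3.2/4 = 0.8
  Sample standard deviations s_i = √(s[i,i]):
  s(A) = √(3.3) = 1.8166
  s(B) = √(0.8) = 0.8944

Step 3 — r_{ij} = s_{ij} / (s_i · s_j):
  r[A,A] = 1 (diagonal).
  r[A,B] = -0.8 / (1.8166 · 0.8944) = -0.8 / 1.6248 = -0.4924
  r[B,B] = 1 (diagonal).

R is symmetric with unit diagonal. Assembling:

R = [[1, -0.4924],
 [-0.4924, 1]]


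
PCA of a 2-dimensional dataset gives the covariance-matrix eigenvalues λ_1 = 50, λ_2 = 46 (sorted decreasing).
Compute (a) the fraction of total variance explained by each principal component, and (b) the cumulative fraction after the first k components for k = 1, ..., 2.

Step 1 — total variance = trace(Sigma) = Σ λ_i = 50 + 46 = 96.

Step 2 — fraction explained by component i = λ_i / Σ λ:
  PC1: 50/96 = 0.5208
  PC2: 46/96 = 0.4792

Step 3 — cumulative fraction after k components = (λ_1 + ... + λ_k) / Σ λ:
  k = 1: 50/96 = 0.5208
  k = 2: (50 + 46)/96 = 96/96 = 1

Summary (fraction, with percent):

explained: PC1 0.5208 (52.08%), PC2 0.4792 (47.92%);  cumulative: 0.5208, 1


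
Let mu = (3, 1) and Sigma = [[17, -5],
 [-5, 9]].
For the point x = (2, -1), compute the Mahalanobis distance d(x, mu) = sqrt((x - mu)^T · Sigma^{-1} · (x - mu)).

Step 1 — centre the observation: (x - mu) = (-1, -2).

Step 2 — invert Sigma. det(Sigma) = 17·9 - (-5)² = 128.
  Sigma^{-1} = (1/det) · [[d, -b], [-b, a]] = [[0.0703, 0.0391],
 [0.0391, 0.1328]].

Step 3 — form the quadratic (x - mu)^T · Sigma^{-1} · (x - mu):
  Sigma^{-1} · (x - mu) = (-0.1484, -0.3047).
  (x - mu)^T · [Sigma^{-1} · (x - mu)] = (-1)·(-0.1484) + (-2)·(-0.3047) = 0.7578.

Step 4 — take square root: d = √(0.7578) ≈ 0.8705.

d(x, mu) = √(0.7578) ≈ 0.8705


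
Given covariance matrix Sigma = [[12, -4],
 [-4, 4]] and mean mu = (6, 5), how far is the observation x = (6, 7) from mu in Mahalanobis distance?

Step 1 — centre the observation: (x - mu) = (0, 2).

Step 2 — invert Sigma. det(Sigma) = 12·4 - (-4)² = 32.
  Sigma^{-1} = (1/det) · [[d, -b], [-b, a]] = [[0.125, 0.125],
 [0.125, 0.375]].

Step 3 — form the quadratic (x - mu)^T · Sigma^{-1} · (x - mu):
  Sigma^{-1} · (x - mu) = (0.25, 0.75).
  (x - mu)^T · [Sigma^{-1} · (x - mu)] = (0)·(0.25) + (2)·(0.75) = 1.5.

Step 4 — take square root: d = √(1.5) ≈ 1.2247.

d(x, mu) = √(1.5) ≈ 1.2247


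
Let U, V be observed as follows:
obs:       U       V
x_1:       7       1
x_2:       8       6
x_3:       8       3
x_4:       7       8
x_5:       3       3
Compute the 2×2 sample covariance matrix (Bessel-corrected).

Step 1 — column means:
  mean(U) = (7 + 8 + 8 + 7 + 3) / 5 = 33/5 = 6.6
  mean(V) = (1 + 6 + 3 + 8 + 3) / 5 = 21/5 = 4.2

Step 2 — sample covariance S[i,j] = (1/(n-1)) · Σ_k (x_{k,i} - mean_i) · (x_{k,j} - mean_j), with n-1 = 4.
  S[U,U] = ((0.4)·(0.4) + (1.4)·(1.4) + (1.4)·(1.4) + (0.4)·(0.4) + (-3.6)·(-3.6)) / 4 = 17.2/4 = 4.3
  S[U,V] = ((0.4)·(-3.2) + (1.4)·(1.8) + (1.4)·(-1.2) + (0.4)·(3.8) + (-3.6)·(-1.2)) / 4 = 5.4/4 = 1.35
  S[V,V] = ((-3.2)·(-3.2) + (1.8)·(1.8) + (-1.2)·(-1.2) + (3.8)·(3.8) + (-1.2)·(-1.2)) / 4 = 30.8/4 = 7.7

S is symmetric (S[j,i] = S[i,j]). Assembling:

S = [[4.3, 1.35],
 [1.35, 7.7]]


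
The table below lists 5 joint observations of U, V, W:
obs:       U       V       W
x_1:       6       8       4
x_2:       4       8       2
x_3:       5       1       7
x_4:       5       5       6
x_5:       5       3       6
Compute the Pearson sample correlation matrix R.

Step 1 — column means:
  mean(U) = (6 + 4 + 5 + 5 + 5) / 5 = 25/5 = 5
  mean(V) = (8 + 8 + 1 + 5 + 3) / 5 = 25/5 = 5
  mean(W) = (4 + 2 + 7 + 6 + 6) / 5 = 25/5 = 5

Step 2 — sample variances and covariances s[i,j] = (1/(n-1)) · Σ_k (x_{k,i} - mean_i) · (x_{k,j} - mean_j), with n-1 = 4:
  s[U,U] = ((1)·(1) + (-1)·(-1) + (0)·(0) + (0)·(0) + (0)·(0)) / 4 = 2/4 = 0.5
  s[U,V] = ((1)·(3) + (-1)·(3) + (0)·(-4) + (0)·(0) + (0)·(-2)) / 4 = 0/4 = 0
  s[U,W] = ((1)·(-1) + (-1)·(-3) + (0)·(2) + (0)·(1) + (0)·(1)) / 4 = 2/4 = 0.5
  s[V,V] = ((3)·(3) + (3)·(3) + (-4)·(-4) + (0)·(0) + (-2)·(-2)) / 4 = 38/4 = 9.5
  s[V,W] = ((3)·(-1) + (3)·(-3) + (-4)·(2) + (0)·(1) + (-2)·(1)) / 4 = -22/4 = -5.5
  s[W,W] = ((-1)·(-1) + (-3)·(-3) + (2)·(2) + (1)·(1) + (1)·(1)) / 4 = 16/4 = 4
  Sample standard deviations s_i = √(s[i,i]):
  s(U) = √(0.5) = 0.7071
  s(V) = √(9.5) = 3.0822
  s(W) = √(4) = 2

Step 3 — r_{ij} = s_{ij} / (s_i · s_j):
  r[U,U] = 1 (diagonal).
  r[U,V] = 0 / (0.7071 · 3.0822) = 0 / 2.1794 = 0
  r[U,W] = 0.5 / (0.7071 · 2) = 0.5 / 1.4142 = 0.3536
  r[V,V] = 1 (diagonal).
  r[V,W] = -5.5 / (3.0822 · 2) = -5.5 / 6.1644 = -0.8922
  r[W,W] = 1 (diagonal).

R is symmetric with unit diagonal. Assembling:

R = [[1, 0, 0.3536],
 [0, 1, -0.8922],
 [0.3536, -0.8922, 1]]


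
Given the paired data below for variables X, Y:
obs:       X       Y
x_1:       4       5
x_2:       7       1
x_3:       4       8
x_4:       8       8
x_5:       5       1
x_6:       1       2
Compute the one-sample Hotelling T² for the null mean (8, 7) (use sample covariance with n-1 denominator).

Step 1 — sample mean vector:
  mean(X) = (4 + 7 + 4 + 8 + 5 + 1) / 6 = 29/6 = 4.8333
  mean(Y) = (5 + 1 + 8 + 8 + 1 + 2) / 6 = 25/6 = 4.1667
  x̄ = (4.8333, 4.1667),  deviation x̄ - mu_0 = (4.8333, 4.1667) - (8, 7) = (-3.1667, -2.8333).

Step 2 — sample covariance matrix, S[i,j] = (1/(n-1)) · Σ_k (x_{k,i} - mean_i) · (x_{k,j} - mean_j), divisor n-1 = 5:
  S[X,X] = ((-0.8333)·(-0.8333) + (2.1667)·(2.1667) + (-0.8333)·(-0.8333) + (3.1667)·(3.1667) + (0.1667)·(0.1667) + (-3.8333)·(-3.8333)) / 5 = 30.8333/5 = 6.1667
  S[X,Y] = ((-0.8333)·(0.8333) + (2.1667)·(-3.1667) + (-0.8333)·(3.8333) + (3.1667)·(3.8333) + (0.1667)·(-3.1667) + (-3.8333)·(-2.1667)) / 5 = 9.1667/5 = 1.8333
  S[Y,Y] = ((0.8333)·(0.8333) + (-3.1667)·(-3.1667) + (3.8333)·(3.8333) + (3.8333)·(3.8333) + (-3.1667)·(-3.1667) + (-2.1667)·(-2.1667)) / 5 = 54.8333/5 = 10.9667
  S = [[6.1667, 1.8333],
 [1.8333, 10.9667]].

Step 3 — invert S. det(S) = 6.1667·10.9667 - (1.8333)² = 64.2667.
  S^{-1} = (1/det) · [[d, -b], [-b, a]] = [[0.1706, -0.0285],
 [-0.0285, 0.096]].

Step 4 — quadratic form (x̄ - mu_0)^T · S^{-1} · (x̄ - mu_0):
  S^{-1} · (x̄ - mu_0) = (-0.4595, -0.1815),
  (x̄ - mu_0)^T · [...] = (-3.1667)·(-0.4595) + (-2.8333)·(-0.1815) = 1.9696.

Step 5 — scale by n: T² = 6 · 1.9696 = 11.8174.

T² ≈ 11.8174


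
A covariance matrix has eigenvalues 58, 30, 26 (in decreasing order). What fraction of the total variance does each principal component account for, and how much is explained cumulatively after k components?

Step 1 — total variance = trace(Sigma) = Σ λ_i = 58 + 30 + 26 = 114.

Step 2 — fraction explained by component i = λ_i / Σ λ:
  PC1: 58/114 = 0.5088
  PC2: 30/114 = 0.2632
  PC3: 26/114 = 0.2281

Step 3 — cumulative fraction after k components = (λ_1 + ... + λ_k) / Σ λ:
  k = 1: 58/114 = 0.5088
  k = 2: (58 + 30)/114 = 88/114 = 0.7719
  k = 3: (58 + 30 + 26)/114 = 114/114 = 1

Summary (fraction, with percent):

explained: PC1 0.5088 (50.88%), PC2 0.2632 (26.32%), PC3 0.2281 (22.81%);  cumulative: 0.5088, 0.7719, 1


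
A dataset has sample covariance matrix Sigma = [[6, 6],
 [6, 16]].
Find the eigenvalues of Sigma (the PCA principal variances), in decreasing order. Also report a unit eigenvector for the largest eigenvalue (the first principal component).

Step 1 — characteristic polynomial of 2×2 Sigma:
  det(Sigma - λI) = λ² - trace · λ + det = 0.
  trace = 6 + 16 = 22, det = 6·16 - (6)² = 60.
Step 2 — discriminant:
  Δ = trace² - 4·det = 484 - 240 = 244.
Step 3 — eigenvalues:
  λ = (trace ± √Δ)/2 = (22 ± 15.6205)/2,
  λ_1 = 18.8102,  λ_2 = 3.1898.

Step 4 — unit eigenvector for λ_1: solve (Sigma - λ_1 I)v = 0. First row:
  (6 - 18.8102)·v_x + (6)·v_y = 0, i.e. (-12.8102)·v_x + (6)·v_y = 0,
  so v ∝ (b, λ_1 - a) = (6, 12.8102) = u.
  ||u|| = √((6)² + (12.8102)²) = √(200.1025) ≈ 14.1458,
  v_1 = u/||u|| ≈ (0.4242, 0.9056) (||v_1|| = 1).

λ_1 = 18.8102,  λ_2 = 3.1898;  v_1 ≈ (0.4242, 0.9056)


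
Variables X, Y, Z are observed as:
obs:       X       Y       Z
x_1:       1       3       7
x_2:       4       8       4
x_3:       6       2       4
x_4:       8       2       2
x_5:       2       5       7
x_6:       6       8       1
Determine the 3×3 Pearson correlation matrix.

Step 1 — column means:
  mean(X) = (1 + 4 + 6 + 8 + 2 + 6) / 6 = 27/6 = 4.5
  mean(Y) = (3 + 8 + 2 + 2 + 5 + 8) / 6 = 28/6 = 4.6667
  mean(Z) = (7 + 4 + 4 + 2 + 7 + 1) / 6 = 25/6 = 4.1667

Step 2 — sample variances and covariances s[i,j] = (1/(n-1)) · Σ_k (x_{k,i} - mean_i) · (x_{k,j} - mean_j), with n-1 = 5:
  s[X,X] = ((-3.5)·(-3.5) + (-0.5)·(-0.5) + (1.5)·(1.5) + (3.5)·(3.5) + (-2.5)·(-2.5) + (1.5)·(1.5)) / 5 = 35.5/5 = 7.1
  s[X,Y] = ((-3.5)·(-1.6667) + (-0.5)·(3.3333) + (1.5)·(-2.6667) + (3.5)·(-2.6667) + (-2.5)·(0.3333) + (1.5)·(3.3333)) / 5 = -5/5 = -1
  s[X,Z] = ((-3.5)·(2.8333) + (-0.5)·(-0.1667) + (1.5)·(-0.1667) + (3.5)·(-2.1667) + (-2.5)·(2.8333) + (1.5)·(-3.1667)) / 5 = -29.5/5 = -5.9
  s[Y,Y] = ((-1.6667)·(-1.6667) + (3.3333)·(3.3333) + (-2.6667)·(-2.6667) + (-2.6667)·(-2.6667) + (0.3333)·(0.3333) + (3.3333)·(3.3333)) / 5 = 39.3333/5 = 7.8667
  s[Y,Z] = ((-1.6667)·(2.8333) + (3.3333)·(-0.1667) + (-2.6667)·(-0.1667) + (-2.6667)·(-2.1667) + (0.3333)·(2.8333) + (3.3333)·(-3.1667)) / 5 = -8.6667/5 = -1.7333
  s[Z,Z] = ((2.8333)·(2.8333) + (-0.1667)·(-0.1667) + (-0.1667)·(-0.1667) + (-2.1667)·(-2.1667) + (2.8333)·(2.8333) + (-3.1667)·(-3.1667)) / 5 = 30.8333/5 = 6.1667
  Sample standard deviations s_i = √(s[i,i]):
  s(X) = √(7.1) = 2.6646
  s(Y) = √(7.8667) = 2.8048
  s(Z) = √(6.1667) = 2.4833

Step 3 — r_{ij} = s_{ij} / (s_i · s_j):
  r[X,X] = 1 (diagonal).
  r[X,Y] = -1 / (2.6646 · 2.8048) = -1 / 7.4735 = -0.1338
  r[X,Z] = -5.9 / (2.6646 · 2.4833) = -5.9 / 6.6169 = -0.8917
  r[Y,Y] = 1 (diagonal).
  r[Y,Z] = -1.7333 / (2.8048 · 2.4833) = -1.7333 / 6.965 = -0.2489
  r[Z,Z] = 1 (diagonal).

R is symmetric with unit diagonal. Assembling:

R = [[1, -0.1338, -0.8917],
 [-0.1338, 1, -0.2489],
 [-0.8917, -0.2489, 1]]


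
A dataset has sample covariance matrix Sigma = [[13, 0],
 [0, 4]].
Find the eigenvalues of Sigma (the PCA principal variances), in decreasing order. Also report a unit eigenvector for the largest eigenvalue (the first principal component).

Step 1 — characteristic polynomial of 2×2 Sigma:
  det(Sigma - λI) = λ² - trace · λ + det = 0.
  trace = 13 + 4 = 17, det = 13·4 - (0)² = 52.
Step 2 — discriminant:
  Δ = trace² - 4·det = 289 - 208 = 81.
Step 3 — eigenvalues:
  λ = (trace ± √Δ)/2 = (17 ± 9)/2,
  λ_1 = 13,  λ_2 = 4.

Step 4 — unit eigenvector for λ_1: Sigma is diagonal, so its eigenvectors are the coordinate axes. λ_1 = 13 is the diagonal entry on the first coordinate axis, hence
  v_1 = (1, 0) (||v_1|| = 1).

λ_1 = 13,  λ_2 = 4;  v_1 ≈ (1, 0)


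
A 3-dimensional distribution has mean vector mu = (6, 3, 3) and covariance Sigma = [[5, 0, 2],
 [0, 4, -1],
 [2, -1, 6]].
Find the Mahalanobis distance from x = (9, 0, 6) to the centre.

Step 1 — centre the observation: (x - mu) = (3, -3, 3).

Step 2 — invert Sigma (cofactor / det for 3×3, or solve directly):
  Sigma^{-1} = [[0.2323, -0.0202, -0.0808],
 [-0.0202, 0.2626, 0.0505],
 [-0.0808, 0.0505, 0.202]].

Step 3 — form the quadratic (x - mu)^T · Sigma^{-1} · (x - mu):
  Sigma^{-1} · (x - mu) = (0.5152, -0.697, 0.2121).
  (x - mu)^T · [Sigma^{-1} · (x - mu)] = (3)·(0.5152) + (-3)·(-0.697) + (3)·(0.2121) = 4.2727.

Step 4 — take square root: d = √(4.2727) ≈ 2.0671.

d(x, mu) = √(4.2727) ≈ 2.0671


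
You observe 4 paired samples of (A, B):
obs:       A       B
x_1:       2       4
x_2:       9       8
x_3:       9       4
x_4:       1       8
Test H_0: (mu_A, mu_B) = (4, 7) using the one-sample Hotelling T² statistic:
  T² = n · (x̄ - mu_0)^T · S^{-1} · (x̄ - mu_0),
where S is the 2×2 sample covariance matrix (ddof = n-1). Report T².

Step 1 — sample mean vector:
  mean(A) = (2 + 9 + 9 + 1) / 4 = 21/4 = 5.25
  mean(B) = (4 + 8 + 4 + 8) / 4 = 24/4 = 6
  x̄ = (5.25, 6),  deviation x̄ - mu_0 = (5.25, 6) - (4, 7) = (1.25, -1).

Step 2 — sample covariance matrix, S[i,j] = (1/(n-1)) · Σ_k (x_{k,i} - mean_i) · (x_{k,j} - mean_j), divisor n-1 = 3:
  S[A,A] = ((-3.25)·(-3.25) + (3.75)·(3.75) + (3.75)·(3.75) + (-4.25)·(-4.25)) / 3 = 56.75/3 = 18.9167
  S[A,B] = ((-3.25)·(-2) + (3.75)·(2) + (3.75)·(-2) + (-4.25)·(2)) / 3 = -2/3 = -0.6667
  S[B,B] = ((-2)·(-2) + (2)·(2) + (-2)·(-2) + (2)·(2)) / 3 = 16/3 = 5.3333
  S = [[18.9167, -0.6667],
 [-0.6667, 5.3333]].

Step 3 — invert S. det(S) = 18.9167·5.3333 - (-0.6667)² = 100.4444.
  S^{-1} = (1/det) · [[d, -b], [-b, a]] = [[0.0531, 0.0066],
 [0.0066, 0.1883]].

Step 4 — quadratic form (x̄ - mu_0)^T · S^{-1} · (x̄ - mu_0):
  S^{-1} · (x̄ - mu_0) = (0.0597, -0.18),
  (x̄ - mu_0)^T · [...] = (1.25)·(0.0597) + (-1)·(-0.18) = 0.2547.

Step 5 — scale by n: T² = 4 · 0.2547 = 1.0188.

T² ≈ 1.0188
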